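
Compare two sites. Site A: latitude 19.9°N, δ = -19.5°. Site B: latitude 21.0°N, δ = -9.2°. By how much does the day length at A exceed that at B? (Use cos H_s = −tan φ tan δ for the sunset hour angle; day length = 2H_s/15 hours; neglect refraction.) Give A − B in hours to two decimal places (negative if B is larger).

-0.51 h

A: H_s = arccos(−tan 19.9° · tan -19.5°) = 82.64°, so 2H_s/15 = 11.0187 h.
B: H_s = arccos(−tan 21.0° · tan -9.2°) = 86.44°, so 2H_s/15 = 11.5253 h.
A − B = 11.0187 − 11.5253 = -0.5066 h.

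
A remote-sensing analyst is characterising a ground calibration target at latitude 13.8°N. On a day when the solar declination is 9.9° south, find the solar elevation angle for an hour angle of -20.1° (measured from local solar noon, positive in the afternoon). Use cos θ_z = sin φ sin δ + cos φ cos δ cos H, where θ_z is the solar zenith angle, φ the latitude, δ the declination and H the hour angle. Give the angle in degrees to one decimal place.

cos θ_z = sin φ sin δ + cos φ cos δ cos H = (0.2385)(-0.1719) + (0.9711)(0.9851)(0.9391) = 0.8574.
θ_z = arccos(0.8574) = 30.97°, so the elevation is 90° − 30.97° = 59.03°.

59.0°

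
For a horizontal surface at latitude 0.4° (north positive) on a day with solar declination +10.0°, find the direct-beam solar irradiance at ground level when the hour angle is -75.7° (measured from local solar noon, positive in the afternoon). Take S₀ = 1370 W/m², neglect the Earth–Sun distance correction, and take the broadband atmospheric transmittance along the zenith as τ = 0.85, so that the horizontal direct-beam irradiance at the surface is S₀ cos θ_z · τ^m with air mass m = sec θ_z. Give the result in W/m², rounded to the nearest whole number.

172 W/m²

With φ = 0.4°, δ = 10.0°, H = -75.70°: sin φ sin δ = 0.0012, cos φ cos δ cos H = 0.2432, so cos θ_z = 0.2444.
Air mass m = 1/cos θ_z = 1/0.2444 = 4.092; τ^m = 0.85^4.092 = 0.5143.
Surface direct beam = 1370 × 0.2444 × 0.5143 = 172.20 W/m².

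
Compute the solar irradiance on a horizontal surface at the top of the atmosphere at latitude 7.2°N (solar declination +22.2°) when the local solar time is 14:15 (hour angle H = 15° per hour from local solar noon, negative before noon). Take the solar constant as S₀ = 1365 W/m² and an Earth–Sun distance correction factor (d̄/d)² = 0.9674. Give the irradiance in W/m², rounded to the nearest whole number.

1071 W/m²

Hour angle H = 15° × (14.25 − 12) = 33.75°.
cos θ_z = sin(7.2°) sin(22.2°) + cos(7.2°) cos(22.2°) cos(33.75°) = 0.0474 + 0.7638 = 0.8112.
Top-of-atmosphere irradiance = S₀ (d̄/d)² cos θ_z = 1365 × 0.9674 × 0.8112 = 1071.19 W/m².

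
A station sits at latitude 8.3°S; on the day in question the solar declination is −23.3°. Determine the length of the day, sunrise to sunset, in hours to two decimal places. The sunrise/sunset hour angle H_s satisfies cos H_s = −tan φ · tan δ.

12.48 hours

−tan φ tan δ = −(-0.1459)(-0.4307) = -0.0628; H_s = arccos(-0.0628) = 93.60°.
Day length = 2 H_s / 15° h⁻¹ = 187.20° / 15 = 12.480 h.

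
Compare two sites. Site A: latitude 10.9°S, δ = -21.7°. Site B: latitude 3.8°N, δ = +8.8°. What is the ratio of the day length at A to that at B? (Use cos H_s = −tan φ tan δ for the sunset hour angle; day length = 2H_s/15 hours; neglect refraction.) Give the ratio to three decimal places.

1.042

A: H_s = arccos(−tan -10.9° · tan -21.7°) = 94.40°, so 2H_s/15 = 12.5867 h.
B: H_s = arccos(−tan 3.8° · tan 8.8°) = 90.59°, so 2H_s/15 = 12.0787 h.
Ratio A/B = 12.5867 / 12.0787 = 1.0421.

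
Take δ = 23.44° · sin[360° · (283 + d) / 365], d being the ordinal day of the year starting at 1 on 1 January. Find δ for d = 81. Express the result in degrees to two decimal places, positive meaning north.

360 × (283 + 81) / 365 = 359.014°; sin(359.014°) = -0.0172.
δ = 23.44 × -0.0172 = -0.403° ≈ -0.40°.

-0.40°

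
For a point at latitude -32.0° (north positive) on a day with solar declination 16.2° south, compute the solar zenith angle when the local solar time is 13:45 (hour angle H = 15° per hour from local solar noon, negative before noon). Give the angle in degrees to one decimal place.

28.6°

Hour angle H = 15° × (13.75 − 12) = 26.25°.
cos θ_z = sin φ sin δ + cos φ cos δ cos H = (-0.5299)(-0.2790) + (0.8480)(0.9603)(0.8969) = 0.8782.
θ_z = arccos(0.8782) = 28.57°.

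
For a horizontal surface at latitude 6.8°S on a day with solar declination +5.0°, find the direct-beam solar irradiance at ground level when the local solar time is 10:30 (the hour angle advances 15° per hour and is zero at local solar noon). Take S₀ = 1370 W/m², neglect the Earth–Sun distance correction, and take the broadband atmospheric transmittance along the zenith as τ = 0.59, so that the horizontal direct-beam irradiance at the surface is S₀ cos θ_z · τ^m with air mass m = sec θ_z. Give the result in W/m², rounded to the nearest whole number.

Hour angle H = 15° × (10.5 − 12) = -22.50°.
cos θ_z = sin(-6.8°) sin(5.0°) + cos(-6.8°) cos(5.0°) cos(-22.50°) = -0.0103 + 0.9139 = 0.9036.
Air mass m = 1/cos θ_z = 1/0.9036 = 1.107; τ^m = 0.59^1.107 = 0.5576.
Surface direct beam = 1370 × 0.9036 × 0.5576 = 690.27 W/m².

690 W/m²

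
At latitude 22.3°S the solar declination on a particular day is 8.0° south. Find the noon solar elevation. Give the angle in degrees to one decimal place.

75.7°

At local solar noon the hour angle is zero, so the elevation is 90° − |φ − δ| = 90° − |-22.3° − (-8.0°)| = 90° − 14.3° = 75.7°.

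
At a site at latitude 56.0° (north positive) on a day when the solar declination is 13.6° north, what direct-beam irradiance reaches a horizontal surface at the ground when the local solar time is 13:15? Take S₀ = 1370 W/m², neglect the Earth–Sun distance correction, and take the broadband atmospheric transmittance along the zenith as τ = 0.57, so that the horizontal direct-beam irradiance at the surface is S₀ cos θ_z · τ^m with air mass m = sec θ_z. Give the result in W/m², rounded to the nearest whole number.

440 W/m²

Hour angle H = 15° × (13.25 − 12) = 18.75°.
With φ = 56.0°, δ = 13.6°, H = 18.75°: sin φ sin δ = 0.1949, cos φ cos δ cos H = 0.5147, so cos θ_z = 0.7096.
Air mass m = 1/cos θ_z = 1/0.7096 = 1.409; τ^m = 0.57^1.409 = 0.4529.
Surface direct beam = 1370 × 0.7096 × 0.4529 = 440.29 W/m².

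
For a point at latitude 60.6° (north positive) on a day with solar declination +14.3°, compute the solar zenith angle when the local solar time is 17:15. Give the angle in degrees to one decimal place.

72.1°

Hour angle H = 15° × (17.25 − 12) = 78.75°.
cos θ_z = sin(60.6°) sin(14.3°) + cos(60.6°) cos(14.3°) cos(78.75°) = 0.2152 + 0.0928 = 0.3080.
θ_z = arccos(0.3080) = 72.06°.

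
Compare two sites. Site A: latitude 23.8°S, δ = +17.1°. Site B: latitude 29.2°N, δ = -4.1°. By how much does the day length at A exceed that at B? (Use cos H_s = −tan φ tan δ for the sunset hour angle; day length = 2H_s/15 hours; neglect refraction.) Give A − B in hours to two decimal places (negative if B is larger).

A: H_s = arccos(−tan -23.8° · tan 17.1°) = 82.20°, so 2H_s/15 = 10.9600 h.
B: H_s = arccos(−tan 29.2° · tan -4.1°) = 87.70°, so 2H_s/15 = 11.6933 h.
A − B = 10.9600 − 11.6933 = -0.7333 h.

-0.73 h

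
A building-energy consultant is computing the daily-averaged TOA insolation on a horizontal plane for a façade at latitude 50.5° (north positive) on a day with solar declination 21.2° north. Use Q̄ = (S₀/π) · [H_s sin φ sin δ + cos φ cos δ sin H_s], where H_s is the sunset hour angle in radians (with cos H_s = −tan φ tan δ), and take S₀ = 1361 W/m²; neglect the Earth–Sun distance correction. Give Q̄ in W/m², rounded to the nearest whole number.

476 W/m²

The sunset hour angle satisfies cos H_s = −tan φ tan δ = -0.4705, giving H_s = 118.07°. In radians, H_s = 2.0607.
H_s sin φ sin δ = 2.0607 × 0.7716 × 0.3616 = 0.5750.
cos φ cos δ sin H_s = 0.6361 × 0.9323 × 0.8824 = 0.5233.
Q̄ = (1361/π) × (0.5750 + 0.5233) = 433.22 × 1.0983 = 475.81 W/m².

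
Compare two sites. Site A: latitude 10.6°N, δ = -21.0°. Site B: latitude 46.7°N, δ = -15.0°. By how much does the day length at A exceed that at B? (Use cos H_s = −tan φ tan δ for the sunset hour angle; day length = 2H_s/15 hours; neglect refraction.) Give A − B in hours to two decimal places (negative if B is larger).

A: H_s = arccos(−tan 10.6° · tan -21.0°) = 85.88°, so 2H_s/15 = 11.4507 h.
B: H_s = arccos(−tan 46.7° · tan -15.0°) = 73.48°, so 2H_s/15 = 9.7973 h.
A − B = 11.4507 − 9.7973 = 1.6534 h.

+1.65 h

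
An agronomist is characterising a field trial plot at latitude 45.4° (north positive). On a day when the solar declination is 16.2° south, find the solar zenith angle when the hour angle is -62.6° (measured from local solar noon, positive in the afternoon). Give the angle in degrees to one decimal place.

With φ = 45.4°, δ = -16.2°, H = -62.60°: sin φ sin δ = -0.1986, cos φ cos δ cos H = 0.3103, so cos θ_z = 0.1117.
θ_z = arccos(0.1117) = 83.59°.

83.6°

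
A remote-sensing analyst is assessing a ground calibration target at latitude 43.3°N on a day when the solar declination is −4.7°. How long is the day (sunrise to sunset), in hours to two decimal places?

11.41 hours

cos H_s = −tan(43.3°) · tan(-4.7°) = 0.0775, so H_s = arccos(0.0775) = 85.56°.
Day length = 2 H_s / 15° h⁻¹ = 171.12° / 15 = 11.408 h.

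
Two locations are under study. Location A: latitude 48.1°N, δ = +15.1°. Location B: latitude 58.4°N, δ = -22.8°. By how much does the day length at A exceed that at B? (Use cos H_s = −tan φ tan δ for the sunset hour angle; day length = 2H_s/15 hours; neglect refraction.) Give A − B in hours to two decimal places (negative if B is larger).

+8.08 h

A: H_s = arccos(−tan 48.1° · tan 15.1°) = 107.50°, so 2H_s/15 = 14.3333 h.
B: H_s = arccos(−tan 58.4° · tan -22.8°) = 46.90°, so 2H_s/15 = 6.2533 h.
A − B = 14.3333 − 6.2533 = 8.0800 h.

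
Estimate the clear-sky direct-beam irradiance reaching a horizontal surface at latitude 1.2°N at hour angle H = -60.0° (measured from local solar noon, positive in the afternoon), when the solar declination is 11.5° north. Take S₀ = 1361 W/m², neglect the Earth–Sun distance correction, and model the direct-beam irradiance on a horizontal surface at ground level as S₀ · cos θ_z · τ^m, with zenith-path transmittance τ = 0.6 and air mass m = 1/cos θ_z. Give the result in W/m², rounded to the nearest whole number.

239 W/m²

With φ = 1.2°, δ = 11.5°, H = -60.00°: sin φ sin δ = 0.0042, cos φ cos δ cos H = 0.4899, so cos θ_z = 0.4941.
Air mass m = 1/cos θ_z = 1/0.4941 = 2.024; τ^m = 0.6^2.024 = 0.3556.
Surface direct beam = 1361 × 0.4941 × 0.3556 = 239.13 W/m².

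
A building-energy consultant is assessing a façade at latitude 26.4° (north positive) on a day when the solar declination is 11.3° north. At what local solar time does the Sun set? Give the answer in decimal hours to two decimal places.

18.38 h

cos H_s = −tan(26.4°) · tan(11.3°) = -0.0992, so H_s = arccos(-0.0992) = 95.69°.
Sunset is at 12 + H_s/15 = 12 + 6.379 = 18.379 h local solar time.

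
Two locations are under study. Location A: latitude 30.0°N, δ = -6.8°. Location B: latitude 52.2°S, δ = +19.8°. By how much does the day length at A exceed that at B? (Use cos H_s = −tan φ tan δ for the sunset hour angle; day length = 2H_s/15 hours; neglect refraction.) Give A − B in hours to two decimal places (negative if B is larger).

+3.16 h

A: H_s = arccos(−tan 30.0° · tan -6.8°) = 86.05°, so 2H_s/15 = 11.4733 h.
B: H_s = arccos(−tan -52.2° · tan 19.8°) = 62.35°, so 2H_s/15 = 8.3133 h.
A − B = 11.4733 − 8.3133 = 3.1600 h.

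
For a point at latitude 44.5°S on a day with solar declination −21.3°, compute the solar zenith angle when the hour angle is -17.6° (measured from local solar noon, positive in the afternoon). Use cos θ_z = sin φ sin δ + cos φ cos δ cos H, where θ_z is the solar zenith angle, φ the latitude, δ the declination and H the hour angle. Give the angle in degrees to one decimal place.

cos θ_z = sin φ sin δ + cos φ cos δ cos H = (-0.7009)(-0.3633) + (0.7133)(0.9317)(0.9532) = 0.8881.
θ_z = arccos(0.8881) = 27.36°.

27.4°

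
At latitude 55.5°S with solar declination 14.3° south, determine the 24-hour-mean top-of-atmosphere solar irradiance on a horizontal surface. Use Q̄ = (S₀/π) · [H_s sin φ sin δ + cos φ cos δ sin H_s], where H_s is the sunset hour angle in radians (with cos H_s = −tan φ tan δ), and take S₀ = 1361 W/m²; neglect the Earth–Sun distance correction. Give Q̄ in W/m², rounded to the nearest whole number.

cos H_s = −tan(-55.5°) · tan(-14.3°) = -0.3709, so H_s = arccos(-0.3709) = 111.77°. In radians, H_s = 1.9508.
H_s sin φ sin δ = 1.9508 × -0.8241 × -0.2470 = 0.3971.
cos φ cos δ sin H_s = 0.5664 × 0.9690 × 0.9287 = 0.5097.
Q̄ = (1361/π) × (0.3971 + 0.5097) = 433.22 × 0.9068 = 392.84 W/m².

393 W/m²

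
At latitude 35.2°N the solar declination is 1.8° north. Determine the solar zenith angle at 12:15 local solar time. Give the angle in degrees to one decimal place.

Hour angle H = 15° × (12.25 − 12) = 3.75°.
cos θ_z = sin(35.2°) sin(1.8°) + cos(35.2°) cos(1.8°) cos(3.75°) = 0.0181 + 0.8150 = 0.8331.
θ_z = arccos(0.8331) = 33.58°.

33.6°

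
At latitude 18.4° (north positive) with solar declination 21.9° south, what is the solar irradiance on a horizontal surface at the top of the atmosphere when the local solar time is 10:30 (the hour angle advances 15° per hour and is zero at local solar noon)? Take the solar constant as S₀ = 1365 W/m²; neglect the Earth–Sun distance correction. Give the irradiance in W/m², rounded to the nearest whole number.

Hour angle H = 15° × (10.5 − 12) = -22.50°.
cos θ_z = sin(18.4°) sin(-21.9°) + cos(18.4°) cos(-21.9°) cos(-22.50°) = -0.1177 + 0.8134 = 0.6957.
Top-of-atmosphere irradiance = S₀ cos θ_z = 1365 × 0.6957 = 949.63 W/m².

950 W/m²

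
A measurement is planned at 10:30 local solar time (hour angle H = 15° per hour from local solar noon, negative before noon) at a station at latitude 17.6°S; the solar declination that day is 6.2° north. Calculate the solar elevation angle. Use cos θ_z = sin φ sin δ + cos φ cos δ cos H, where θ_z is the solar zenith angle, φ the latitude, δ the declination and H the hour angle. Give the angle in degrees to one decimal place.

Hour angle H = 15° × (10.5 − 12) = -22.50°.
cos θ_z = sin(-17.6°) sin(6.2°) + cos(-17.6°) cos(6.2°) cos(-22.50°) = -0.0327 + 0.8755 = 0.8428.
θ_z = arccos(0.8428) = 32.56°, so the elevation is 90° − 32.56° = 57.44°.

57.4°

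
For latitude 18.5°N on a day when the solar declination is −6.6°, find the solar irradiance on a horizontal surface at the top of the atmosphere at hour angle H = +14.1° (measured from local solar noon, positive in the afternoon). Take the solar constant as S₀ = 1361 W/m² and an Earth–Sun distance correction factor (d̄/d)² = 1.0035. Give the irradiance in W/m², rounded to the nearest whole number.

1198 W/m²

cos θ_z = sin φ sin δ + cos φ cos δ cos H = (0.3173)(-0.1149) + (0.9483)(0.9934)(0.9699) = 0.8772.
Top-of-atmosphere irradiance = S₀ (d̄/d)² cos θ_z = 1361 × 1.0035 × 0.8772 = 1198.05 W/m².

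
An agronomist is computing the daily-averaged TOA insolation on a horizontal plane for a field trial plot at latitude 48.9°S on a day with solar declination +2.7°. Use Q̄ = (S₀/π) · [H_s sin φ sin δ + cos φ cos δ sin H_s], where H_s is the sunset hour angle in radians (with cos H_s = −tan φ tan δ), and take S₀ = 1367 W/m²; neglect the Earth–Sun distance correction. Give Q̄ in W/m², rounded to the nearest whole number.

cos H_s = −tan(-48.9°) · tan(2.7°) = 0.0541, so H_s = arccos(0.0541) = 86.90°. In radians, H_s = 1.5167.
H_s sin φ sin δ = 1.5167 × -0.7536 × 0.0471 = -0.0538.
cos φ cos δ sin H_s = 0.6574 × 0.9989 × 0.9985 = 0.6557.
Q̄ = (1367/π) × (-0.0538 + 0.6557) = 435.13 × 0.6019 = 261.90 W/m².

262 W/m²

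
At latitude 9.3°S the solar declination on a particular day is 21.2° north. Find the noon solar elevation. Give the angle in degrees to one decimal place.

59.5°

At local solar noon the hour angle is zero, so the elevation is 90° − |φ − δ| = 90° − |-9.3° − (21.2°)| = 90° − 30.5° = 59.5°.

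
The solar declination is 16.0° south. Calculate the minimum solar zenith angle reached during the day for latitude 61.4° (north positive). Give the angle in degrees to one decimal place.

At local solar noon the hour angle is zero, so the zenith angle is |φ − δ| = |61.4° − (-16.0°)| = 77.4°.

77.4°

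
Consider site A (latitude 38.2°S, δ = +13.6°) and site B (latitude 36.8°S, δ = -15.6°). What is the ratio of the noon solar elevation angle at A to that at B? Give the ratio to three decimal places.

A: 90° − |-38.2 − (13.6)| = 38.20°.
B: 90° − |-36.8 − (-15.6)| = 68.80°.
Ratio A/B = 38.2000 / 68.8000 = 0.5552.

0.555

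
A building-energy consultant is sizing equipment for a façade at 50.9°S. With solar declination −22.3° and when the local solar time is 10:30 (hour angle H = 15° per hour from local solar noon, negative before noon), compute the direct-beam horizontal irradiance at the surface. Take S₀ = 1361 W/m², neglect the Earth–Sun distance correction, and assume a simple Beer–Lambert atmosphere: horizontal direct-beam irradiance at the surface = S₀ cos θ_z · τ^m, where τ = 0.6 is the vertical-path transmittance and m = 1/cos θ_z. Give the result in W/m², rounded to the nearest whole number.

615 W/m²

Hour angle H = 15° × (10.5 − 12) = -22.50°.
cos θ_z = sin(-50.9°) sin(-22.3°) + cos(-50.9°) cos(-22.3°) cos(-22.50°) = 0.2945 + 0.5391 = 0.8336.
Air mass m = 1/cos θ_z = 1/0.8336 = 1.200; τ^m = 0.6^1.200 = 0.5417.
Surface direct beam = 1361 × 0.8336 × 0.5417 = 614.57 W/m².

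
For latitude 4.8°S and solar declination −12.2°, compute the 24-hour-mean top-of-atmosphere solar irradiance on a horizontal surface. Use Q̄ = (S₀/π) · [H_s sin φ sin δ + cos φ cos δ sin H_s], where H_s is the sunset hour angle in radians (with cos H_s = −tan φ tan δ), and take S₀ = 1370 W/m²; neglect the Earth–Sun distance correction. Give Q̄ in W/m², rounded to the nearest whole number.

437 W/m²

−tan φ tan δ = −(-0.0840)(-0.2162) = -0.0182; H_s = arccos(-0.0182) = 91.04°. In radians, H_s = 1.5889.
H_s sin φ sin δ = 1.5889 × -0.0837 × -0.2113 = 0.0281.
cos φ cos δ sin H_s = 0.9965 × 0.9774 × 0.9998 = 0.9738.
Q̄ = (1370/π) × (0.0281 + 0.9738) = 436.08 × 1.0019 = 436.91 W/m².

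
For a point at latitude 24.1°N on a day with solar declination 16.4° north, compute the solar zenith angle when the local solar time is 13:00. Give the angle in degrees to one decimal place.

Hour angle H = 15° × (13 − 12) = 15.00°.
cos θ_z = sin φ sin δ + cos φ cos δ cos H = (0.4083)(0.2823) + (0.9128)(0.9593)(0.9659) = 0.9611.
θ_z = arccos(0.9611) = 16.03°.

16.0°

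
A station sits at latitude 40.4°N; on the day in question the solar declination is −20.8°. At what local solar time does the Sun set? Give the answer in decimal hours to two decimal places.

16.74 h

cos H_s = −tan(40.4°) · tan(-20.8°) = 0.3233, so H_s = arccos(0.3233) = 71.14°.
Sunset is at 12 + H_s/15 = 12 + 4.743 = 16.743 h local solar time.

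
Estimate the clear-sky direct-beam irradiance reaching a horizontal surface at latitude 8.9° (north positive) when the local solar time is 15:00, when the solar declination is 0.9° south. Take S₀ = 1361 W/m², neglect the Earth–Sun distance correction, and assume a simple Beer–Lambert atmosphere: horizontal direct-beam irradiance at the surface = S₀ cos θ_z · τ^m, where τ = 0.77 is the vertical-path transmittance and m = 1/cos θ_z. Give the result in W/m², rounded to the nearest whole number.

651 W/m²

Hour angle H = 15° × (15 − 12) = 45.00°.
cos θ_z = sin(8.9°) sin(-0.9°) + cos(8.9°) cos(-0.9°) cos(45.00°) = -0.0024 + 0.6985 = 0.6961.
Air mass m = 1/cos θ_z = 1/0.6961 = 1.437; τ^m = 0.77^1.437 = 0.6869.
Surface direct beam = 1361 × 0.6961 × 0.6869 = 650.76 W/m².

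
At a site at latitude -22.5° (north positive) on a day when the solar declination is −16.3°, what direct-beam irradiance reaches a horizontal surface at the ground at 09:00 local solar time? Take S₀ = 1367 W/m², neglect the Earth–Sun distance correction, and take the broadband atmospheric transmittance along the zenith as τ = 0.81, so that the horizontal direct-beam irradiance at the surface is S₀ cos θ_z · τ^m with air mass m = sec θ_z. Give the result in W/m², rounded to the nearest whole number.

754 W/m²

Hour angle H = 15° × (9 − 12) = -45.00°.
cos θ_z = sin φ sin δ + cos φ cos δ cos H = (-0.3827)(-0.2807) + (0.9239)(0.9598)(0.7071) = 0.7345.
Air mass m = 1/cos θ_z = 1/0.7345 = 1.361; τ^m = 0.81^1.361 = 0.7507.
Surface direct beam = 1367 × 0.7345 × 0.7507 = 753.75 W/m².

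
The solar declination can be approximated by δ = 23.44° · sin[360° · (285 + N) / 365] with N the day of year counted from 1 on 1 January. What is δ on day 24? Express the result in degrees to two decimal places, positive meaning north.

360 × (285 + 24) / 365 = 304.767°; sin(304.767°) = -0.8215.
δ = 23.44 × -0.8215 = -19.256° ≈ -19.26°.

-19.26°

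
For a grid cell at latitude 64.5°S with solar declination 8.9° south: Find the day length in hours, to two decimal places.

−tan φ tan δ = −(-2.0965)(-0.1566) = -0.3283; H_s = arccos(-0.3283) = 109.17°.
Day length = 2 H_s / 15° h⁻¹ = 218.34° / 15 = 14.556 h.

14.56 hours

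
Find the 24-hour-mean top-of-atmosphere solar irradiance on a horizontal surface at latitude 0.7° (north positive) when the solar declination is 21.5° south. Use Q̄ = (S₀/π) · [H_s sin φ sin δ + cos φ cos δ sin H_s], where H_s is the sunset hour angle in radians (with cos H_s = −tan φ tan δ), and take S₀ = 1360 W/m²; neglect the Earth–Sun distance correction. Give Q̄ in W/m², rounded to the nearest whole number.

−tan φ tan δ = −(0.0122)(-0.3939) = 0.0048; H_s = arccos(0.0048) = 89.72°. In radians, H_s = 1.5659.
H_s sin φ sin δ = 1.5659 × 0.0122 × -0.3665 = -0.0070.
cos φ cos δ sin H_s = 0.9999 × 0.9304 × 1.0000 = 0.9303.
Q̄ = (1360/π) × (-0.0070 + 0.9303) = 432.90 × 0.9233 = 399.70 W/m².

400 W/m²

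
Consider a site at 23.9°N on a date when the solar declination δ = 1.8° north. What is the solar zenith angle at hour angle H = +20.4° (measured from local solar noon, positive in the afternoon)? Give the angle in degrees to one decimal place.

cos θ_z = sin φ sin δ + cos φ cos δ cos H = (0.4051)(0.0314) + (0.9143)(0.9995)(0.9373) = 0.8693.
θ_z = arccos(0.8693) = 29.62°.

29.6°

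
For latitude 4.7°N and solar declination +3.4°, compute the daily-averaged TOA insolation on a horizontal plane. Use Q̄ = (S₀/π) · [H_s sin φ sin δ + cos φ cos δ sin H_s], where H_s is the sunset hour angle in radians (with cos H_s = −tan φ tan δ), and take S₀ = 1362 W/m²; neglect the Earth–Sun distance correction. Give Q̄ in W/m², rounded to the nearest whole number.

The sunset hour angle satisfies cos H_s = −tan φ tan δ = -0.0049, giving H_s = 90.28°. In radians, H_s = 1.5757.
H_s sin φ sin δ = 1.5757 × 0.0819 × 0.0593 = 0.0077.
cos φ cos δ sin H_s = 0.9966 × 0.9982 × 1.0000 = 0.9948.
Q̄ = (1362/π) × (0.0077 + 0.9948) = 433.54 × 1.0025 = 434.62 W/m².

435 W/m²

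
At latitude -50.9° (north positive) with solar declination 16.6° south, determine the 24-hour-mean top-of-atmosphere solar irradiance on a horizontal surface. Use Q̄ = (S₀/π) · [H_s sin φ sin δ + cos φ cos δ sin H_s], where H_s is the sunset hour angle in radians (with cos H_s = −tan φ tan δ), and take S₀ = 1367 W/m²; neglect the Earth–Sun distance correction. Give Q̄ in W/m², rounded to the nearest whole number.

432 W/m²

−tan φ tan δ = −(-1.2305)(-0.2981) = -0.3668; H_s = arccos(-0.3668) = 111.52°. In radians, H_s = 1.9464.
H_s sin φ sin δ = 1.9464 × -0.7760 × -0.2857 = 0.4315.
cos φ cos δ sin H_s = 0.6307 × 0.9583 × 0.9303 = 0.5623.
Q̄ = (1367/π) × (0.4315 + 0.5623) = 435.13 × 0.9938 = 432.43 W/m².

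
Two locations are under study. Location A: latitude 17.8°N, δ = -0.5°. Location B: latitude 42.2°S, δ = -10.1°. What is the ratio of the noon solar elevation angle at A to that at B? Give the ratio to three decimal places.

1.238

A: 90° − |17.8 − (-0.5)| = 71.70°.
B: 90° − |-42.2 − (-10.1)| = 57.90°.
Ratio A/B = 71.7000 / 57.9000 = 1.2383.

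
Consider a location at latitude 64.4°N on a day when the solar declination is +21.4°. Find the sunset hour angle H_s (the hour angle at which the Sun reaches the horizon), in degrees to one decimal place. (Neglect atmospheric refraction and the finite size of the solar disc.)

144.9°

−tan φ tan δ = −(2.0872)(0.3919) = -0.8180; H_s = arccos(-0.8180) = 144.89°.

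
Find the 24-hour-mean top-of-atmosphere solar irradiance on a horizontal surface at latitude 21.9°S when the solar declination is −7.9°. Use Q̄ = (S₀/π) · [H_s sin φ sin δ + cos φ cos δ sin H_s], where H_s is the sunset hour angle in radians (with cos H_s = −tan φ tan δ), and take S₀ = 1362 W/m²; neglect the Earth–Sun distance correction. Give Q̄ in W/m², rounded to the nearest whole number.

434 W/m²

The sunset hour angle satisfies cos H_s = −tan φ tan δ = -0.0558, giving H_s = 93.20°. In radians, H_s = 1.6266.
H_s sin φ sin δ = 1.6266 × -0.3730 × -0.1374 = 0.0834.
cos φ cos δ sin H_s = 0.9278 × 0.9905 × 0.9984 = 0.9175.
Q̄ = (1362/π) × (0.0834 + 0.9175) = 433.54 × 1.0009 = 433.93 W/m².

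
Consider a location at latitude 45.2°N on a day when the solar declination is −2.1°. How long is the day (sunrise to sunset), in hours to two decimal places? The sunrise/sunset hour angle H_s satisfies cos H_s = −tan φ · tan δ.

11.72 hours

−tan φ tan δ = −(1.0070)(-0.0367) = 0.0370; H_s = arccos(0.0370) = 87.88°.
Day length = 2 H_s / 15° h⁻¹ = 175.76° / 15 = 11.717 h.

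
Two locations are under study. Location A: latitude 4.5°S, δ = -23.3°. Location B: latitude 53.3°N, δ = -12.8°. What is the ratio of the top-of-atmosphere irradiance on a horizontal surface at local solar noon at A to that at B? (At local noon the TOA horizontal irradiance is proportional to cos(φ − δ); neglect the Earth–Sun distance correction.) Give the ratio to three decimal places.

2.337

A: cos θ_z = cos(-4.5° − (-23.3°)) = 0.9466.
B: cos θ_z = cos(53.3° − (-12.8°)) = 0.4051.
Ratio A/B = 0.9466 / 0.4051 = 2.3367.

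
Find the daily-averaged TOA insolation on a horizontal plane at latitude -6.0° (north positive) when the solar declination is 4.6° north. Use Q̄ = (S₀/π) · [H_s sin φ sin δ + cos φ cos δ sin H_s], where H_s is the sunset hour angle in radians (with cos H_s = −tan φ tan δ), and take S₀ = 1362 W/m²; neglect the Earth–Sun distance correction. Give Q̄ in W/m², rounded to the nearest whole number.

424 W/m²

The sunset hour angle satisfies cos H_s = −tan φ tan δ = 0.0085, giving H_s = 89.51°. In radians, H_s = 1.5622.
H_s sin φ sin δ = 1.5622 × -0.1045 × 0.0802 = -0.0131.
cos φ cos δ sin H_s = 0.9945 × 0.9968 × 1.0000 = 0.9913.
Q̄ = (1362/π) × (-0.0131 + 0.9913) = 433.54 × 0.9782 = 424.09 W/m².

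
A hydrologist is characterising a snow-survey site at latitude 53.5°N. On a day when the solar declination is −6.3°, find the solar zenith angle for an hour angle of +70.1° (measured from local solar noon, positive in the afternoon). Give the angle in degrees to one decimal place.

cos θ_z = sin(53.5°) sin(-6.3°) + cos(53.5°) cos(-6.3°) cos(70.10°) = -0.0882 + 0.2012 = 0.1130.
θ_z = arccos(0.1130) = 83.51°.

83.5°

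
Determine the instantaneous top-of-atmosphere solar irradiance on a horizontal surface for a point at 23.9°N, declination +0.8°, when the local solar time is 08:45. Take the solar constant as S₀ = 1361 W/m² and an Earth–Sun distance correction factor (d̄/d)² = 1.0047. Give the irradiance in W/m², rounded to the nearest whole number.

832 W/m²

Hour angle H = 15° × (8.75 − 12) = -48.75°.
With φ = 23.9°, δ = 0.8°, H = -48.75°: sin φ sin δ = 0.0057, cos φ cos δ cos H = 0.6028, so cos θ_z = 0.6085.
Top-of-atmosphere irradiance = S₀ (d̄/d)² cos θ_z = 1361 × 1.0047 × 0.6085 = 832.06 W/m².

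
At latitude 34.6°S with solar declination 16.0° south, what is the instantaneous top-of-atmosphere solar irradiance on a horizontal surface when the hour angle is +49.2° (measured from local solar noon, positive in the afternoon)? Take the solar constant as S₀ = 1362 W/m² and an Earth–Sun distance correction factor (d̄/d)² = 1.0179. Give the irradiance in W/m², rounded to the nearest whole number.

cos θ_z = sin(-34.6°) sin(-16.0°) + cos(-34.6°) cos(-16.0°) cos(49.20°) = 0.1565 + 0.5170 = 0.6735.
Top-of-atmosphere irradiance = S₀ (d̄/d)² cos θ_z = 1362 × 1.0179 × 0.6735 = 933.73 W/m².

934 W/m²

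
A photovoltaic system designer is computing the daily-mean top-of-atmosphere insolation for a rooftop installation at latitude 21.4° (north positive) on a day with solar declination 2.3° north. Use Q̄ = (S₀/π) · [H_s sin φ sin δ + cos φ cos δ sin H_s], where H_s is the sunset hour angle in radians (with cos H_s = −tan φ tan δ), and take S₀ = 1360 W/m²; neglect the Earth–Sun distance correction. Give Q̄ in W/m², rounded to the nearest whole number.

−tan φ tan δ = −(0.3919)(0.0402) = -0.0158; H_s = arccos(-0.0158) = 90.91°. In radians, H_s = 1.5867.
H_s sin φ sin δ = 1.5867 × 0.3649 × 0.0401 = 0.0232.
cos φ cos δ sin H_s = 0.9311 × 0.9992 × 0.9999 = 0.9303.
Q̄ = (1360/π) × (0.0232 + 0.9303) = 432.90 × 0.9535 = 412.77 W/m².

413 W/m²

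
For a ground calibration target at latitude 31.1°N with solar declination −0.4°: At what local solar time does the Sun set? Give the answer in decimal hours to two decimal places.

17.98 h

cos H_s = −tan(31.1°) · tan(-0.4°) = 0.0042, so H_s = arccos(0.0042) = 89.76°.
Sunset is at 12 + H_s/15 = 12 + 5.984 = 17.984 h local solar time.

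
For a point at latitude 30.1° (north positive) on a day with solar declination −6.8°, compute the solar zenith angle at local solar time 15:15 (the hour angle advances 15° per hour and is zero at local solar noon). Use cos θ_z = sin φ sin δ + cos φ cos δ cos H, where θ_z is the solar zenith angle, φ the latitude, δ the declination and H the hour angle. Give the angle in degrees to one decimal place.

Hour angle H = 15° × (15.25 − 12) = 48.75°.
cos θ_z = sin φ sin δ + cos φ cos δ cos H = (0.5015)(-0.1184) + (0.8652)(0.9930)(0.6593) = 0.5071.
θ_z = arccos(0.5071) = 59.53°.

59.5°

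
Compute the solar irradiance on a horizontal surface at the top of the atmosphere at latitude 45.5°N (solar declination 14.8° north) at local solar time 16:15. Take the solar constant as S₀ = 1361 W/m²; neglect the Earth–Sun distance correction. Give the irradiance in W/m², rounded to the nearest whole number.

Hour angle H = 15° × (16.25 − 12) = 63.75°.
cos θ_z = sin(45.5°) sin(14.8°) + cos(45.5°) cos(14.8°) cos(63.75°) = 0.1822 + 0.2997 = 0.4819.
Top-of-atmosphere irradiance = S₀ cos θ_z = 1361 × 0.4819 = 655.87 W/m².

656 W/m²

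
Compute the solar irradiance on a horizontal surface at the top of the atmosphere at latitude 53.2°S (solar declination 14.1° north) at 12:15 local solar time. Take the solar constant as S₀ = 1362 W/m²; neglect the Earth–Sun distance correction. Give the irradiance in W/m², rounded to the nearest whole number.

Hour angle H = 15° × (12.25 − 12) = 3.75°.
cos θ_z = sin(-53.2°) sin(14.1°) + cos(-53.2°) cos(14.1°) cos(3.75°) = -0.1951 + 0.5797 = 0.3846.
Top-of-atmosphere irradiance = S₀ cos θ_z = 1362 × 0.3846 = 523.83 W/m².

524 W/m²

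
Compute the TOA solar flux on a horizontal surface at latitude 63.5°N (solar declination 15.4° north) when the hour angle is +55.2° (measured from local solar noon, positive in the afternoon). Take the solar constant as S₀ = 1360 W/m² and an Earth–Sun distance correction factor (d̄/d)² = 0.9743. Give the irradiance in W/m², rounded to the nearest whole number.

640 W/m²

cos θ_z = sin(63.5°) sin(15.4°) + cos(63.5°) cos(15.4°) cos(55.20°) = 0.2377 + 0.2455 = 0.4832.
Top-of-atmosphere irradiance = S₀ (d̄/d)² cos θ_z = 1360 × 0.9743 × 0.4832 = 640.26 W/m².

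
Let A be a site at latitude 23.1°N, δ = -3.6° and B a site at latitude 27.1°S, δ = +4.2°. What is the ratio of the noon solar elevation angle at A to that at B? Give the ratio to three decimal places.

1.078

A: 90° − |23.1 − (-3.6)| = 63.30°.
B: 90° − |-27.1 − (4.2)| = 58.70°.
Ratio A/B = 63.3000 / 58.7000 = 1.0784.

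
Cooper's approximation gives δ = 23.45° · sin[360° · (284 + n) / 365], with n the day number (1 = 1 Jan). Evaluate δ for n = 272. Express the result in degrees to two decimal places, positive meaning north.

360 × (284 + 272) / 365 = 548.384°; sin(548.384°) = -0.1458.
δ = 23.45 × -0.1458 = -3.419° ≈ -3.42°.

-3.42°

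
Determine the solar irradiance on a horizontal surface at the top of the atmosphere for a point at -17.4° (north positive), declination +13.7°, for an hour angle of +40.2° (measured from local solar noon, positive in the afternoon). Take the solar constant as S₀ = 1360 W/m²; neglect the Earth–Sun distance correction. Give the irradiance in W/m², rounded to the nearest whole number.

cos θ_z = sin(-17.4°) sin(13.7°) + cos(-17.4°) cos(13.7°) cos(40.20°) = -0.0708 + 0.7081 = 0.6373.
Top-of-atmosphere irradiance = S₀ cos θ_z = 1360 × 0.6373 = 866.73 W/m².

867 W/m²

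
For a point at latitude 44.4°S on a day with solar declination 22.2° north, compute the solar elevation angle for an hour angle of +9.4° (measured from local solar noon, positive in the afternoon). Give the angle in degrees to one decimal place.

cos θ_z = sin(-44.4°) sin(22.2°) + cos(-44.4°) cos(22.2°) cos(9.40°) = -0.2644 + 0.6526 = 0.3882.
θ_z = arccos(0.3882) = 67.16°, so the elevation is 90° − 67.16° = 22.84°.

22.8°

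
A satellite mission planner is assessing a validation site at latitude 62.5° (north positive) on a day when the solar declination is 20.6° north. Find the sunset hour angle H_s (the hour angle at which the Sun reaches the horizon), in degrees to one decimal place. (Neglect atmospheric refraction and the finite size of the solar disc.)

cos H_s = −tan(62.5°) · tan(20.6°) = -0.7220, so H_s = arccos(-0.7220) = 136.22°.

136.2°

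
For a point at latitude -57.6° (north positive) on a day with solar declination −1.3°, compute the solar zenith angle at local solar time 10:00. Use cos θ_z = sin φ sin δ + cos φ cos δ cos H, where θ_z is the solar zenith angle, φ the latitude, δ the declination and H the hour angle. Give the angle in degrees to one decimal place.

61.1°

Hour angle H = 15° × (10 − 12) = -30.00°.
cos θ_z = sin(-57.6°) sin(-1.3°) + cos(-57.6°) cos(-1.3°) cos(-30.00°) = 0.0192 + 0.4639 = 0.4831.
θ_z = arccos(0.4831) = 61.11°.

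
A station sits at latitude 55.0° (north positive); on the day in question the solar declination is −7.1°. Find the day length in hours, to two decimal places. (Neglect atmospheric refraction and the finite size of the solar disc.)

cos H_s = −tan(55.0°) · tan(-7.1°) = 0.1779, so H_s = arccos(0.1779) = 79.75°.
Day length = 2 H_s / 15° h⁻¹ = 159.50° / 15 = 10.633 h.

10.63 hours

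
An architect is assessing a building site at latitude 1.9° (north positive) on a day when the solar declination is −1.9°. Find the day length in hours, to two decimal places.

11.99 hours

−tan φ tan δ = −(0.0332)(-0.0332) = 0.0011; H_s = arccos(0.0011) = 89.94°.
Day length = 2 H_s / 15° h⁻¹ = 179.88° / 15 = 11.992 h.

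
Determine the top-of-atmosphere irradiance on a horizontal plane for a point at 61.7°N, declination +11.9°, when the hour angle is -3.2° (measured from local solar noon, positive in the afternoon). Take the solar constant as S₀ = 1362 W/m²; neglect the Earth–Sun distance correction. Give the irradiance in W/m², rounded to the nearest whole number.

With φ = 61.7°, δ = 11.9°, H = -3.20°: sin φ sin δ = 0.1816, cos φ cos δ cos H = 0.4632, so cos θ_z = 0.6448.
Top-of-atmosphere irradiance = S₀ cos θ_z = 1362 × 0.6448 = 878.22 W/m².

878 W/m²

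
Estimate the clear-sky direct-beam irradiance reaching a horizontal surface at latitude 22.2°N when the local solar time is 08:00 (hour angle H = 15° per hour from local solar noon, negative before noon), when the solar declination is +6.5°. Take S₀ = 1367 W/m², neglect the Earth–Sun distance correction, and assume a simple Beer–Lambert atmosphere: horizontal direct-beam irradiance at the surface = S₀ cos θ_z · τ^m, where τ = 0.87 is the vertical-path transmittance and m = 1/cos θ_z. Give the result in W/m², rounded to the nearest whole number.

521 W/m²

Hour angle H = 15° × (8 − 12) = -60.00°.
cos θ_z = sin(22.2°) sin(6.5°) + cos(22.2°) cos(6.5°) cos(-60.00°) = 0.0428 + 0.4600 = 0.5028.
Air mass m = 1/cos θ_z = 1/0.5028 = 1.989; τ^m = 0.87^1.989 = 0.7581.
Surface direct beam = 1367 × 0.5028 × 0.7581 = 521.06 W/m².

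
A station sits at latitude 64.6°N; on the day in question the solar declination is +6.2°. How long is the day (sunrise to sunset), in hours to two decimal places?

13.76 hours

cos H_s = −tan(64.6°) · tan(6.2°) = -0.2288, so H_s = arccos(-0.2288) = 103.23°.
Day length = 2 H_s / 15° h⁻¹ = 206.46° / 15 = 13.764 h.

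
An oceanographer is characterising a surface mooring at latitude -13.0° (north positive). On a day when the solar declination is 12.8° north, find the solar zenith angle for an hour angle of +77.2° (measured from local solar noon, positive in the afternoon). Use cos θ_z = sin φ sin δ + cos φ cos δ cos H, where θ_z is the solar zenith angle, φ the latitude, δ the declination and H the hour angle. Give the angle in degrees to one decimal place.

cos θ_z = sin φ sin δ + cos φ cos δ cos H = (-0.2250)(0.2215) + (0.9744)(0.9751)(0.2215) = 0.1606.
θ_z = arccos(0.1606) = 80.76°.

80.8°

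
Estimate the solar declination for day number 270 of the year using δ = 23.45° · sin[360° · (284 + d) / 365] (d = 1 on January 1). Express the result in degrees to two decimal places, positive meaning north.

360 × (284 + 270) / 365 = 546.411°; sin(546.411°) = -0.1117.
δ = 23.45 × -0.1117 = -2.619° ≈ -2.62°.

-2.62°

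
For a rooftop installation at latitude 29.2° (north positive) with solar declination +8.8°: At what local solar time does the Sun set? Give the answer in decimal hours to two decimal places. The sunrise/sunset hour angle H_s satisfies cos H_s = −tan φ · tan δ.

−tan φ tan δ = −(0.5589)(0.1548) = -0.0865; H_s = arccos(-0.0865) = 94.96°.
Sunset is at 12 + H_s/15 = 12 + 6.331 = 18.331 h local solar time.

18.33 h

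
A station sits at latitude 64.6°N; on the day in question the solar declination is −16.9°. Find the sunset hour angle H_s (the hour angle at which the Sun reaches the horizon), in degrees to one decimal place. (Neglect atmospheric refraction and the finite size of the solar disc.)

50.2°

−tan φ tan δ = −(2.1060)(-0.3038) = 0.6398; H_s = arccos(0.6398) = 50.22°.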